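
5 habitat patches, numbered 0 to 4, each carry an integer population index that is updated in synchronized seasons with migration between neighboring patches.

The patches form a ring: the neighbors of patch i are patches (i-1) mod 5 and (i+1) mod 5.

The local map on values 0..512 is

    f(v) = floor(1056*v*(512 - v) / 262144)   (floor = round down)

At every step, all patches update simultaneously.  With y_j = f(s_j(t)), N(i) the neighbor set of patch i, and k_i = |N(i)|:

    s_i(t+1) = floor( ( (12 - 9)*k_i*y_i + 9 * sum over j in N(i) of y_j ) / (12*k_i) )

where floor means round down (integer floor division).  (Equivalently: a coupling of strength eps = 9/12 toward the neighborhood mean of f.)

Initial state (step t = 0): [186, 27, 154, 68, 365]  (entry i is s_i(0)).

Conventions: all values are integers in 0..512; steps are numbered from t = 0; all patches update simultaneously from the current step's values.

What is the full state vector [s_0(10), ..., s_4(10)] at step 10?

Answer: [263, 263, 263, 263, 263]

Derivation:
t=0: [186, 27, 154, 68, 365]
t=1: [161, 187, 120, 194, 190]
t=2: [240, 217, 231, 225, 239]
t=3: [260, 260, 259, 261, 261]
t=4: [263, 263, 263, 263, 263]
t=5: [263, 263, 263, 263, 263]
t=6: [263, 263, 263, 263, 263]
t=7: [263, 263, 263, 263, 263]
t=8: [263, 263, 263, 263, 263]
t=9: [263, 263, 263, 263, 263]
t=10: [263, 263, 263, 263, 263]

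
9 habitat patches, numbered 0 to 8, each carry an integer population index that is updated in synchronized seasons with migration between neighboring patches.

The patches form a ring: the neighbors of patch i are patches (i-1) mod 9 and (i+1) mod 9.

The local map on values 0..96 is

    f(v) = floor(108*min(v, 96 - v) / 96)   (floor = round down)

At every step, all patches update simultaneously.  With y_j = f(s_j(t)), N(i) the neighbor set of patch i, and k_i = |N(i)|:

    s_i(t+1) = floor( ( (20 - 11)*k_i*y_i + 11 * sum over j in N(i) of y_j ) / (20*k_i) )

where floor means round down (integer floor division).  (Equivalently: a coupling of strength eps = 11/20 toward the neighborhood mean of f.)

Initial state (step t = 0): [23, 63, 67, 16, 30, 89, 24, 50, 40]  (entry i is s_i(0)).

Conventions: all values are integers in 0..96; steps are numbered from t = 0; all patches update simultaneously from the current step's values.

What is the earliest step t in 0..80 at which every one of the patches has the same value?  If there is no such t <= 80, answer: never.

Simulating step by step:
t=0: [23, 63, 67, 16, 30, 89, 24, 50, 40]  (not all equal)
t=1: [33, 32, 29, 25, 21, 19, 28, 42, 41]  (not all equal)
t=2: [39, 35, 32, 27, 23, 24, 32, 42, 43]  (not all equal)
t=3: [43, 39, 35, 30, 26, 28, 36, 44, 46]  (not all equal)
t=4: [47, 43, 38, 33, 30, 32, 40, 47, 49]  (not all equal)
t=5: [50, 47, 42, 37, 34, 37, 44, 50, 52]  (not all equal)
t=6: [50, 50, 46, 41, 39, 42, 47, 49, 50]  (not all equal)
t=7: [51, 51, 49, 46, 44, 47, 50, 51, 51]  (not all equal)
t=8: [50, 50, 51, 50, 50, 50, 51, 50, 50]  (not all equal)
t=9: [51, 50, 50, 50, 51, 50, 50, 50, 51]  (not all equal)
t=10: [50, 50, 51, 50, 50, 50, 51, 50, 50]  (not all equal)

Answer: never
Key observation: The state at step 8 reappears at step 10 — the system is in a cycle of period 2 from step 8 on.  No step 0..10 is synchronized, and the cycle repeats forever, so no step up to 80 (or ever) has all patches equal.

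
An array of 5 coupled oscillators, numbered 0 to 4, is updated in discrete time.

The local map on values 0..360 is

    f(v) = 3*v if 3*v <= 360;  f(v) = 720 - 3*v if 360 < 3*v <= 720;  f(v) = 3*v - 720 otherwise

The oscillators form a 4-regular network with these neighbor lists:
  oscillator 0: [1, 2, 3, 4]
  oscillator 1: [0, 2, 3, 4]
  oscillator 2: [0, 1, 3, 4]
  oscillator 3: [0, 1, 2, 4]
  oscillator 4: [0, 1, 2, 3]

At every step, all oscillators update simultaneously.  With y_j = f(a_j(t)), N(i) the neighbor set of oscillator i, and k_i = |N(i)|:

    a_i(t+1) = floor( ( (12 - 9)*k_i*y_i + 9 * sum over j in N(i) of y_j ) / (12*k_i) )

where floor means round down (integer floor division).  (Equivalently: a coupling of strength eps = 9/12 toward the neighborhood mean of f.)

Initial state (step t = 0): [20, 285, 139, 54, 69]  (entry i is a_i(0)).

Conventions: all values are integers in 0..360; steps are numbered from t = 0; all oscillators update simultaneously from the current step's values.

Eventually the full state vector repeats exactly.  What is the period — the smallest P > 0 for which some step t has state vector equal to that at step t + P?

Answer: 4
Key observation: The state at step 6, [297, 297, 297, 297, 297], reappears at step 10 — and no state repeats earlier — so the cycle the system enters has period 4.

Derivation:
t=0: [20, 285, 139, 54, 69]
t=1: [166, 171, 181, 172, 175]
t=2: [202, 201, 199, 201, 200]
t=3: [117, 118, 118, 118, 118]
t=4: [353, 353, 353, 353, 353]
t=5: [339, 339, 339, 339, 339]
t=6: [297, 297, 297, 297, 297]
t=7: [171, 171, 171, 171, 171]
t=8: [207, 207, 207, 207, 207]
t=9: [99, 99, 99, 99, 99]
t=10: [297, 297, 297, 297, 297]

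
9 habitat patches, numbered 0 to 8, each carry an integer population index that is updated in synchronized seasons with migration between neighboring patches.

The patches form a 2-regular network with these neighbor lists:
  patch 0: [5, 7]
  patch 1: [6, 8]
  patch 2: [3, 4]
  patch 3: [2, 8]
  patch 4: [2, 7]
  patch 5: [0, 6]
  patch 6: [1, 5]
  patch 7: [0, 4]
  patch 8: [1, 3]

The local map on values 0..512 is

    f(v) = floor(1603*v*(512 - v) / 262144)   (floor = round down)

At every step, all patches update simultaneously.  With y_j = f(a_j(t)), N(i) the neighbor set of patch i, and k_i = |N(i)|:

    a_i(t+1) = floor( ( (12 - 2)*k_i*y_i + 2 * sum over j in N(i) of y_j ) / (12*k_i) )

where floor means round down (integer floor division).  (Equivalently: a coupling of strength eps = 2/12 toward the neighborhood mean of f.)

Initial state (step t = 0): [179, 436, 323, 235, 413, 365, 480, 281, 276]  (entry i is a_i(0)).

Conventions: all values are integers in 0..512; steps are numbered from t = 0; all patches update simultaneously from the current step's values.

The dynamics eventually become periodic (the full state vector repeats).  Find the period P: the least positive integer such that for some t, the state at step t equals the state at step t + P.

Answer: 2
Key observation: The state at step 31, [397, 397, 397, 397, 397, 397, 397, 397, 397], reappears at step 33 — and no state repeats earlier — so the cycle the system enters has period 2.

Derivation:
t=0: [179, 436, 323, 235, 413, 365, 480, 281, 276]
t=1: [363, 209, 364, 395, 272, 311, 121, 381, 381]
t=2: [332, 372, 330, 287, 385, 369, 304, 314, 309]
t=3: [362, 329, 363, 390, 310, 330, 375, 371, 378]
t=4: [333, 358, 331, 294, 372, 359, 322, 325, 312]
t=5: [362, 343, 364, 388, 326, 340, 367, 366, 378]
t=6: [333, 347, 329, 298, 362, 352, 330, 330, 311]
t=7: [362, 354, 366, 386, 337, 347, 363, 363, 379]
t=8: [333, 338, 326, 300, 354, 346, 332, 332, 309]
t=9: [363, 361, 369, 386, 346, 353, 363, 363, 381]
t=10: [331, 330, 322, 299, 346, 340, 331, 331, 306]
t=11: [365, 368, 373, 387, 354, 358, 365, 364, 383]
t=12: [328, 322, 317, 297, 338, 335, 328, 330, 303]
t=13: [368, 374, 376, 388, 361, 363, 368, 366, 386]
t=14: [324, 314, 312, 295, 330, 329, 323, 326, 298]
t=15: [371, 380, 380, 390, 368, 368, 373, 369, 388]
t=16: [319, 305, 306, 291, 322, 323, 316, 321, 294]
t=17: [375, 385, 384, 392, 374, 373, 378, 374, 390]
t=18: [314, 298, 300, 288, 313, 316, 308, 314, 290]
t=19: [379, 388, 387, 393, 380, 378, 383, 380, 392]
t=20: [307, 294, 295, 286, 305, 308, 301, 306, 287]
t=21: [384, 391, 390, 394, 386, 384, 387, 385, 393]
t=22: [299, 289, 290, 284, 296, 299, 294, 298, 285]
t=23: [389, 393, 392, 394, 390, 389, 391, 389, 394]
t=24: [292, 285, 287, 284, 289, 291, 288, 291, 284]
t=25: [392, 394, 394, 394, 393, 393, 394, 393, 395]
t=26: [286, 283, 284, 283, 284, 285, 284, 285, 282]
t=27: [395, 395, 395, 395, 395, 395, 395, 395, 396]
t=28: [282, 281, 282, 281, 282, 282, 282, 282, 280]
t=29: [396, 396, 396, 396, 396, 396, 396, 396, 396]
t=30: [280, 280, 280, 280, 280, 280, 280, 280, 280]
t=31: [397, 397, 397, 397, 397, 397, 397, 397, 397]
t=32: [279, 279, 279, 279, 279, 279, 279, 279, 279]
t=33: [397, 397, 397, 397, 397, 397, 397, 397, 397]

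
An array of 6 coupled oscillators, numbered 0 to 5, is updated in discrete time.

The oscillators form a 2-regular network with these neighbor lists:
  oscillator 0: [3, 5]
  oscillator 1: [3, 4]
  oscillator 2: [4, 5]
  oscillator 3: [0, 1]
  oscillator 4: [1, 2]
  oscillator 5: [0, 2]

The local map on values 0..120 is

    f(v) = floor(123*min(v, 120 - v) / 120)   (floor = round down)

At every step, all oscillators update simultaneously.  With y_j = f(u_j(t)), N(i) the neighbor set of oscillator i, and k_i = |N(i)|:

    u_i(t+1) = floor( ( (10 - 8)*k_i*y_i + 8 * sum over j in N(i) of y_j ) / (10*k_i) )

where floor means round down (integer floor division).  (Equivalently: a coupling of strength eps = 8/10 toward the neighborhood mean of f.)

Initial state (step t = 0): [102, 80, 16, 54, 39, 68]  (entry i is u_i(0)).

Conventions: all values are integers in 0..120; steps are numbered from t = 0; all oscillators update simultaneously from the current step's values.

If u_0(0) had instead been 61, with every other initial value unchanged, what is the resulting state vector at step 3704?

Answer: [60, 60, 60, 60, 60, 60]
Key observation: The state at step 20, [60, 60, 60, 60, 60, 60], reappears at step 22: the system is in a cycle of period 2 from step 20 on.  Therefore the state at step 3704 equals the state at step 20 + ((3704 - 20) mod 2) = 20, which is [60, 60, 60, 60, 60, 60].

Derivation:
t=0: [61, 80, 16, 54, 39, 68]
t=1: [55, 45, 40, 51, 30, 41]
t=2: [48, 42, 37, 51, 40, 47]
t=3: [49, 45, 43, 47, 40, 44]
t=4: [47, 44, 43, 48, 44, 46]
t=5: [48, 46, 45, 47, 44, 46]
t=6: [47, 46, 46, 48, 46, 47]
t=7: [48, 47, 47, 47, 47, 47]
t=8: [48, 48, 48, 48, 48, 48]
t=9: [49, 49, 49, 49, 49, 49]
t=10: [50, 50, 50, 50, 50, 50]
t=11: [51, 51, 51, 51, 51, 51]
t=12: [52, 52, 52, 52, 52, 52]
t=13: [53, 53, 53, 53, 53, 53]
t=14: [54, 54, 54, 54, 54, 54]
t=15: [55, 55, 55, 55, 55, 55]
t=16: [56, 56, 56, 56, 56, 56]
t=17: [57, 57, 57, 57, 57, 57]
t=18: [58, 58, 58, 58, 58, 58]
t=19: [59, 59, 59, 59, 59, 59]
t=20: [60, 60, 60, 60, 60, 60]
t=21: [61, 61, 61, 61, 61, 61]
t=22: [60, 60, 60, 60, 60, 60]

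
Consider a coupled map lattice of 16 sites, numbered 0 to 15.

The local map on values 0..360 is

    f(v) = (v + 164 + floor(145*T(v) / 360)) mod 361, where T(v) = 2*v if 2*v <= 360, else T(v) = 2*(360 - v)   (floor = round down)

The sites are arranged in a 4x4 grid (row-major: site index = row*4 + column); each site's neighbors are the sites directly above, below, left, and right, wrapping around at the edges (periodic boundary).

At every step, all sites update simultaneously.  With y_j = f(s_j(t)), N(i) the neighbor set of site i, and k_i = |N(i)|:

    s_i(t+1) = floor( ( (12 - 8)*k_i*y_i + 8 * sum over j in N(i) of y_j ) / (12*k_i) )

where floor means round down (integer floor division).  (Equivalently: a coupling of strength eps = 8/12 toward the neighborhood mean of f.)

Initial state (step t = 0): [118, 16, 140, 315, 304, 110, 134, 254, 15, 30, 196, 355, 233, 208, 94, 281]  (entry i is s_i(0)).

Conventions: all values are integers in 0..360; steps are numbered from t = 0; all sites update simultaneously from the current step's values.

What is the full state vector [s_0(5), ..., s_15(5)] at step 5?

Answer: [76, 132, 127, 80, 90, 124, 136, 85, 83, 132, 131, 92, 82, 128, 136, 74]

Derivation:
t=0: [118, 16, 140, 315, 304, 110, 134, 254, 15, 30, 196, 355, 233, 208, 94, 281]
t=1: [111, 98, 138, 111, 109, 101, 69, 132, 175, 148, 169, 155, 127, 191, 188, 180]
t=2: [123, 201, 144, 38, 204, 291, 187, 135, 130, 140, 130, 93, 73, 138, 112, 83]
t=3: [140, 92, 104, 151, 86, 124, 92, 152, 147, 64, 99, 182, 169, 98, 79, 248]
t=4: [157, 238, 290, 129, 144, 218, 242, 167, 161, 222, 287, 147, 136, 283, 297, 149]
t=5: [76, 132, 127, 80, 90, 124, 136, 85, 83, 132, 131, 92, 82, 128, 136, 74]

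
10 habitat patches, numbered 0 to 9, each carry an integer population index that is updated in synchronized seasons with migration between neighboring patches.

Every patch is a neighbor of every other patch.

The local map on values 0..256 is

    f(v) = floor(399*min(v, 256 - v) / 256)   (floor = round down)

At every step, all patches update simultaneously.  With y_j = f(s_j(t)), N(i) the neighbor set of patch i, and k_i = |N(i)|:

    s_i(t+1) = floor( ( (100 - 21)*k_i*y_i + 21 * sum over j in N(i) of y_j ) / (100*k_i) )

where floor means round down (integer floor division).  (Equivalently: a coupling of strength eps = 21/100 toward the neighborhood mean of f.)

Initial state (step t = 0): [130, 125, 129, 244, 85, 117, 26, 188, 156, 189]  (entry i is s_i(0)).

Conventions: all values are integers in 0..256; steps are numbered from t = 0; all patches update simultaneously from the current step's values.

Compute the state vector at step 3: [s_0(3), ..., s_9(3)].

Simulating step by step:
t=0: [130, 125, 129, 244, 85, 117, 26, 188, 156, 189]
t=1: [181, 179, 181, 44, 132, 170, 61, 111, 149, 110]
t=2: [120, 123, 120, 83, 179, 134, 104, 164, 158, 162]
t=3: [180, 183, 180, 136, 129, 183, 161, 147, 154, 149]

Answer: [180, 183, 180, 136, 129, 183, 161, 147, 154, 149]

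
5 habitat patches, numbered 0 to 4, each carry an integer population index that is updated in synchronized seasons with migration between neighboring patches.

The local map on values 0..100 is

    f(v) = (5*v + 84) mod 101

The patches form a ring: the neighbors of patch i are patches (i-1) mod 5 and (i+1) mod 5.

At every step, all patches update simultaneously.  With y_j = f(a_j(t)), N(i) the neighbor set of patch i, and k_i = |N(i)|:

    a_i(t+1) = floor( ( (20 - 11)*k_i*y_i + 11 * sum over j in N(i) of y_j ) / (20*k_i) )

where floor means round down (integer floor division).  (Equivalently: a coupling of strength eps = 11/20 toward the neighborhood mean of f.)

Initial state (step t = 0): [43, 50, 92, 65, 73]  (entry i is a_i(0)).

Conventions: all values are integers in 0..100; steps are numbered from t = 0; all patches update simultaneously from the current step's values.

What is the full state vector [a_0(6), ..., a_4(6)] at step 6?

Simulating step by step:
t=0: [43, 50, 92, 65, 73]
t=1: [64, 51, 27, 25, 48]
t=2: [15, 20, 19, 13, 11]
t=3: [59, 74, 71, 53, 46]
t=4: [50, 53, 42, 33, 38]
t=5: [46, 54, 66, 66, 53]
t=6: [31, 28, 21, 19, 26]

Answer: [31, 28, 21, 19, 26]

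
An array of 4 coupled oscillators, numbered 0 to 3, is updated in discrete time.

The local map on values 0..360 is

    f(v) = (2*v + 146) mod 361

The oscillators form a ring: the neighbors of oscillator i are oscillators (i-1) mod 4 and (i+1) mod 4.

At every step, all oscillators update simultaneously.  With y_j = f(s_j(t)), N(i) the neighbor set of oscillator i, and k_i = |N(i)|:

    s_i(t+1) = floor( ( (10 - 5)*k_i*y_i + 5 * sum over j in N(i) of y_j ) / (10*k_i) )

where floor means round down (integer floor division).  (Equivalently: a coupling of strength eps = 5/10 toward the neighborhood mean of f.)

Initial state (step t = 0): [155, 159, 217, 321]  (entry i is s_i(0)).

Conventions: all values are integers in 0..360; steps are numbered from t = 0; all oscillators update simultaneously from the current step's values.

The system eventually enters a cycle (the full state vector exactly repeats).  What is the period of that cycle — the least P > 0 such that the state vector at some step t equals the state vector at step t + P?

Answer: 8
Key observation: The state at step 9, [136, 176, 198, 158], reappears at step 17 — and no state repeats earlier — so the cycle the system enters has period 8.

Derivation:
t=0: [155, 159, 217, 321]
t=1: [89, 130, 151, 111]
t=2: [175, 125, 56, 106]
t=3: [165, 115, 227, 277]
t=4: [146, 96, 208, 258]
t=5: [198, 238, 260, 220]
t=6: [212, 252, 274, 234]
t=7: [240, 280, 302, 262]
t=8: [296, 245, 177, 227]
t=9: [136, 176, 198, 158]
t=10: [88, 128, 150, 110]
t=11: [172, 122, 54, 104]
t=12: [160, 110, 222, 272]
t=13: [136, 86, 198, 248]
t=14: [178, 218, 240, 200]
t=15: [172, 212, 234, 194]
t=16: [160, 200, 222, 182]
t=17: [136, 176, 198, 158]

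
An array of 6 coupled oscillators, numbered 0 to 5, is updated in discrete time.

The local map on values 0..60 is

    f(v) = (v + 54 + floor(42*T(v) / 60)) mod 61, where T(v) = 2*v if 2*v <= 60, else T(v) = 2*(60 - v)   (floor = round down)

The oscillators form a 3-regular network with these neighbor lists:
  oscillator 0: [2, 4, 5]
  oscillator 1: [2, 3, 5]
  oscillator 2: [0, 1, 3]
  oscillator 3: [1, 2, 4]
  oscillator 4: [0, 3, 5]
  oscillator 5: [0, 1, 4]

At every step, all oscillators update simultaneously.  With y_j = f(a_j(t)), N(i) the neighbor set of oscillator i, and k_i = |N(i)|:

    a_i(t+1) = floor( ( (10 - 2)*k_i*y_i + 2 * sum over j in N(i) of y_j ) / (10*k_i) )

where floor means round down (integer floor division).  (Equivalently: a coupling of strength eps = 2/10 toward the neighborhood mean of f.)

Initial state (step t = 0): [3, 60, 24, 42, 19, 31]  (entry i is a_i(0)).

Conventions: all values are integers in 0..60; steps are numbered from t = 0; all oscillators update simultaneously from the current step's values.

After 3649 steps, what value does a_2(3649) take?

Answer: a_2(3649) = 55
Key observation: The state at step 7, [55, 55, 55, 55, 55, 55], reappears at step 8: the system is in a cycle of period 1 from step 7 on.  Therefore the state at step 3649 equals the state at step 7 + ((3649 - 7) mod 1) = 7, which is [55, 55, 55, 55, 55, 55].

Derivation:
t=0: [3, 60, 24, 42, 19, 31]
t=1: [6, 49, 47, 57, 34, 8]
t=2: [10, 53, 54, 51, 6, 14]
t=3: [19, 53, 52, 52, 12, 26]
t=4: [39, 55, 54, 53, 26, 51]
t=5: [11, 55, 51, 55, 51, 52]
t=6: [26, 55, 53, 55, 53, 53]
t=7: [55, 55, 55, 55, 55, 55]
t=8: [55, 55, 55, 55, 55, 55]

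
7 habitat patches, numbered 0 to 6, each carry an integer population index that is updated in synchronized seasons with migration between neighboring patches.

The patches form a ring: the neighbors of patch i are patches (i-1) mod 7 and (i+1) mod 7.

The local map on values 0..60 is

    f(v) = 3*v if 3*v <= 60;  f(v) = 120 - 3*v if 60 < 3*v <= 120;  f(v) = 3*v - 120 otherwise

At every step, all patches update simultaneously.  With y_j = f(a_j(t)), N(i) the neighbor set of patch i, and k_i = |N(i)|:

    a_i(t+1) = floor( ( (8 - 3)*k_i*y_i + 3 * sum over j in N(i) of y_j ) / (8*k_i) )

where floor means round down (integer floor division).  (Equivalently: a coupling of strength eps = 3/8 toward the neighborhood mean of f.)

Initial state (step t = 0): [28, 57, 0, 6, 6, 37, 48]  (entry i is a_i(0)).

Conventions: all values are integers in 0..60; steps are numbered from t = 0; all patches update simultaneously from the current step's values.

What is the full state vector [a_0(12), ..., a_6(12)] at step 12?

Simulating step by step:
t=0: [28, 57, 0, 6, 6, 37, 48]
t=1: [36, 38, 12, 14, 16, 13, 23]
t=2: [18, 12, 31, 42, 45, 42, 41]
t=3: [41, 37, 24, 11, 11, 7, 13]
t=4: [10, 15, 37, 35, 30, 26, 28]
t=5: [33, 35, 16, 16, 29, 38, 36]
t=6: [18, 22, 41, 45, 30, 12, 12]
t=7: [50, 44, 14, 15, 28, 34, 39]
t=8: [21, 21, 36, 42, 34, 18, 10]
t=9: [51, 48, 19, 9, 22, 42, 39]
t=10: [25, 31, 45, 37, 39, 14, 9]
t=11: [38, 28, 16, 9, 11, 31, 33]
t=12: [14, 32, 41, 32, 30, 27, 19]

Answer: [14, 32, 41, 32, 30, 27, 19]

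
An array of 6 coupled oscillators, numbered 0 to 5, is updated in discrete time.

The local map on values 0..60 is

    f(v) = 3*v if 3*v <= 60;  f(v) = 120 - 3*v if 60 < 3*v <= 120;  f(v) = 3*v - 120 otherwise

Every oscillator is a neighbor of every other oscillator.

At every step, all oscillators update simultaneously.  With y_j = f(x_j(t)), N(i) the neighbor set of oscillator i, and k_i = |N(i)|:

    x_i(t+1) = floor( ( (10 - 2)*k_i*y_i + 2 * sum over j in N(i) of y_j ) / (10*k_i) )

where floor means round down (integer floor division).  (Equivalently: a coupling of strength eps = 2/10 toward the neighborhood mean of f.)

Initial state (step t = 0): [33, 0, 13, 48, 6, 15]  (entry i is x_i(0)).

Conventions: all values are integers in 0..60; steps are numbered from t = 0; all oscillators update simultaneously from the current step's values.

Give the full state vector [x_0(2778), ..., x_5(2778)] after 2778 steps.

Answer: [42, 42, 42, 42, 42, 42]
Key observation: The state at step 24, [18, 18, 18, 18, 18, 18], reappears at step 28: the system is in a cycle of period 4 from step 24 on.  Therefore the state at step 2778 equals the state at step 24 + ((2778 - 24) mod 4) = 26, which is [42, 42, 42, 42, 42, 42].

Derivation:
t=0: [33, 0, 13, 48, 6, 15]
t=1: [21, 5, 35, 24, 19, 40]
t=2: [51, 19, 19, 44, 51, 7]
t=3: [33, 51, 51, 17, 33, 24]
t=4: [24, 33, 33, 47, 24, 44]
t=5: [43, 22, 22, 22, 43, 15]
t=6: [15, 50, 50, 50, 15, 43]
t=7: [41, 30, 30, 30, 41, 14]
t=8: [7, 28, 28, 28, 7, 37]
t=9: [22, 33, 33, 33, 22, 13]
t=10: [49, 24, 24, 24, 49, 38]
t=11: [28, 44, 44, 44, 28, 12]
t=12: [33, 14, 14, 14, 33, 33]
t=13: [23, 39, 39, 39, 23, 23]
t=14: [45, 8, 8, 8, 45, 45]
t=15: [16, 22, 22, 22, 16, 16]
t=16: [48, 53, 53, 53, 48, 48]
t=17: [25, 37, 37, 37, 25, 25]
t=18: [40, 13, 13, 13, 40, 40]
t=19: [4, 34, 34, 34, 4, 4]
t=20: [12, 17, 17, 17, 12, 12]
t=21: [37, 49, 49, 49, 37, 37]
t=22: [11, 24, 24, 24, 11, 11]
t=23: [34, 46, 46, 46, 34, 34]
t=24: [18, 18, 18, 18, 18, 18]
t=25: [54, 54, 54, 54, 54, 54]
t=26: [42, 42, 42, 42, 42, 42]
t=27: [6, 6, 6, 6, 6, 6]
t=28: [18, 18, 18, 18, 18, 18]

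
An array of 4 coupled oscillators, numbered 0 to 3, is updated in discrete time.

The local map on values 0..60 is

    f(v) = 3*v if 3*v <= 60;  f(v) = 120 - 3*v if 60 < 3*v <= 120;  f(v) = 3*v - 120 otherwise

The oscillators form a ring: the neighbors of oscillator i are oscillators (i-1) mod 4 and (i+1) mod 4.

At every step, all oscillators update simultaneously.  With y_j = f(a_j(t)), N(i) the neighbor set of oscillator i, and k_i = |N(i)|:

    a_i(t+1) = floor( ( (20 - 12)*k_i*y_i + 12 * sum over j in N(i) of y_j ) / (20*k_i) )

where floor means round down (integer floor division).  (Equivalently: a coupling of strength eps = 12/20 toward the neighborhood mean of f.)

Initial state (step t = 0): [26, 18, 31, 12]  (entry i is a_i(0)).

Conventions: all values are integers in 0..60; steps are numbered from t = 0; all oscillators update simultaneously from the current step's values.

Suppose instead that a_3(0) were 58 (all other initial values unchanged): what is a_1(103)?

Simulating step by step:
t=0: [26, 18, 31, 58]
t=1: [49, 42, 43, 42]
t=2: [14, 13, 7, 13]
t=3: [40, 34, 31, 34]
t=4: [10, 15, 21, 15]
t=5: [39, 44, 49, 44]
t=6: [8, 13, 18, 13]
t=7: [33, 39, 45, 39]
t=8: [10, 12, 7, 12]
t=9: [33, 29, 30, 29]
t=10: [28, 28, 31, 28]
t=11: [36, 33, 32, 33]
t=12: [17, 19, 22, 19]
t=13: [54, 54, 55, 54]
t=14: [42, 42, 43, 42]
t=15: [6, 6, 7, 6]
t=16: [18, 18, 19, 18]
t=17: [54, 54, 55, 54]

Answer: a_1(103) = 6
Key observation: The state at step 13, [54, 54, 55, 54], reappears at step 17: the system is in a cycle of period 4 from step 13 on.  Therefore the state at step 103 equals the state at step 13 + ((103 - 13) mod 4) = 15, which is [6, 6, 7, 6].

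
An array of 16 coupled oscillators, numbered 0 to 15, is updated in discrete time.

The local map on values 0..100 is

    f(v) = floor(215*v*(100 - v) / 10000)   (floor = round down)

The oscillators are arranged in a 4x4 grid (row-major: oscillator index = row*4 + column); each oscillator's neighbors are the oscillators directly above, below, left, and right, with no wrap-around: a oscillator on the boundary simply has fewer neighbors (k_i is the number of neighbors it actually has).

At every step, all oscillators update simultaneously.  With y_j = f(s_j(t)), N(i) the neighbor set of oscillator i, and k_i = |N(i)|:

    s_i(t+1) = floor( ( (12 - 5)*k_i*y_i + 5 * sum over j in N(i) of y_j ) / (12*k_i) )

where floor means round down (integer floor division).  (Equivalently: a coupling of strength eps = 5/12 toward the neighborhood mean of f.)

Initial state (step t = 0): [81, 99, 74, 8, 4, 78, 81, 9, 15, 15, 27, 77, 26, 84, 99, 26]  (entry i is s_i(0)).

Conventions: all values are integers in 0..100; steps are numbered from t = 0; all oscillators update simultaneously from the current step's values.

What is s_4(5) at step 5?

Answer: s_4(5) = 53

Derivation:
t=0: [81, 99, 74, 8, 4, 78, 81, 9, 15, 15, 27, 77, 26, 84, 99, 26]
t=1: [21, 16, 30, 20, 18, 28, 33, 21, 26, 29, 34, 36, 35, 26, 16, 32]
t=2: [32, 33, 41, 36, 34, 40, 45, 38, 41, 43, 45, 46, 45, 40, 35, 42]
t=3: [46, 48, 51, 49, 48, 50, 52, 50, 51, 51, 52, 52, 52, 51, 49, 51]
t=4: [53, 53, 53, 53, 53, 53, 53, 53, 53, 53, 53, 53, 53, 53, 53, 53]
t=5: [53, 53, 53, 53, 53, 53, 53, 53, 53, 53, 53, 53, 53, 53, 53, 53]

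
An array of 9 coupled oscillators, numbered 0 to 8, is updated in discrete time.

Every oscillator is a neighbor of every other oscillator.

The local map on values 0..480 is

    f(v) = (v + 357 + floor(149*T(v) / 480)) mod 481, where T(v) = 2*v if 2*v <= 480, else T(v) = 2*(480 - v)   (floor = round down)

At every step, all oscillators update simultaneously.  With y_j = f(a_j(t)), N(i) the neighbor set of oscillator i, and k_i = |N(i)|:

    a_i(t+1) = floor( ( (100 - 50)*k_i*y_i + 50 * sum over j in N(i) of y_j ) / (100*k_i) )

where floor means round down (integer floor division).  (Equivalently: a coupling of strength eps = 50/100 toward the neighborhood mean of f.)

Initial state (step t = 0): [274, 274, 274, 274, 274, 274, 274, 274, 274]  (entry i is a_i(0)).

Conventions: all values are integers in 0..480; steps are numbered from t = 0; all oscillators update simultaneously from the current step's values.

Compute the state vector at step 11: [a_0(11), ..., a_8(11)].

Answer: [279, 279, 279, 279, 279, 279, 279, 279, 279]

Derivation:
t=0: [274, 274, 274, 274, 274, 274, 274, 274, 274]
t=1: [277, 277, 277, 277, 277, 277, 277, 277, 277]
t=2: [279, 279, 279, 279, 279, 279, 279, 279, 279]
t=3: [279, 279, 279, 279, 279, 279, 279, 279, 279]
t=4: [279, 279, 279, 279, 279, 279, 279, 279, 279]
t=5: [279, 279, 279, 279, 279, 279, 279, 279, 279]
t=6: [279, 279, 279, 279, 279, 279, 279, 279, 279]
t=7: [279, 279, 279, 279, 279, 279, 279, 279, 279]
t=8: [279, 279, 279, 279, 279, 279, 279, 279, 279]
t=9: [279, 279, 279, 279, 279, 279, 279, 279, 279]
t=10: [279, 279, 279, 279, 279, 279, 279, 279, 279]
t=11: [279, 279, 279, 279, 279, 279, 279, 279, 279]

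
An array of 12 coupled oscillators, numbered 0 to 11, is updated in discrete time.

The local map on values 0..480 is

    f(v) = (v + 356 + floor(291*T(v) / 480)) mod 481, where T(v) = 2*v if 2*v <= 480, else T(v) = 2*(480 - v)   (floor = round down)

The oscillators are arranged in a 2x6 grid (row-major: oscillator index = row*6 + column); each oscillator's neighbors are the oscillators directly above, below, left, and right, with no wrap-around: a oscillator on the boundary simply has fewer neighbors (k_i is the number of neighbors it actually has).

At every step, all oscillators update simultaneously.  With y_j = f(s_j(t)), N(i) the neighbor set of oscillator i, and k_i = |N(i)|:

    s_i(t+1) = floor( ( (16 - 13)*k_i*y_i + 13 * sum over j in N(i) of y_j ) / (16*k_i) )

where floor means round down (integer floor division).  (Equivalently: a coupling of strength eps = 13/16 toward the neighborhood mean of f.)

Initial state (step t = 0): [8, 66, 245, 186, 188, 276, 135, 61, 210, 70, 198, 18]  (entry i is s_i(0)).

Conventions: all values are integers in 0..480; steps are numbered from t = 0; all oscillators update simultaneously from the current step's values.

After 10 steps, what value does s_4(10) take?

Answer: s_4(10) = 377

Derivation:
t=0: [8, 66, 245, 186, 188, 276, 135, 61, 210, 70, 198, 18]
t=1: [148, 216, 250, 249, 324, 352, 187, 146, 183, 259, 252, 362]
t=2: [297, 283, 355, 398, 394, 383, 216, 286, 323, 369, 392, 390]
t=3: [377, 391, 384, 376, 373, 373, 386, 381, 385, 377, 374, 374]
t=4: [373, 375, 375, 376, 377, 377, 375, 374, 375, 376, 376, 377]
t=5: [377, 377, 377, 376, 376, 376, 377, 377, 377, 377, 376, 376]
t=6: [376, 376, 376, 376, 377, 377, 376, 376, 376, 376, 376, 377]
t=7: [377, 377, 377, 376, 376, 376, 377, 377, 377, 377, 376, 376]
t=8: [376, 376, 376, 376, 377, 377, 376, 376, 376, 376, 376, 377]
t=9: [377, 377, 377, 376, 376, 376, 377, 377, 377, 377, 376, 376]
t=10: [376, 376, 376, 376, 377, 377, 376, 376, 376, 376, 376, 377]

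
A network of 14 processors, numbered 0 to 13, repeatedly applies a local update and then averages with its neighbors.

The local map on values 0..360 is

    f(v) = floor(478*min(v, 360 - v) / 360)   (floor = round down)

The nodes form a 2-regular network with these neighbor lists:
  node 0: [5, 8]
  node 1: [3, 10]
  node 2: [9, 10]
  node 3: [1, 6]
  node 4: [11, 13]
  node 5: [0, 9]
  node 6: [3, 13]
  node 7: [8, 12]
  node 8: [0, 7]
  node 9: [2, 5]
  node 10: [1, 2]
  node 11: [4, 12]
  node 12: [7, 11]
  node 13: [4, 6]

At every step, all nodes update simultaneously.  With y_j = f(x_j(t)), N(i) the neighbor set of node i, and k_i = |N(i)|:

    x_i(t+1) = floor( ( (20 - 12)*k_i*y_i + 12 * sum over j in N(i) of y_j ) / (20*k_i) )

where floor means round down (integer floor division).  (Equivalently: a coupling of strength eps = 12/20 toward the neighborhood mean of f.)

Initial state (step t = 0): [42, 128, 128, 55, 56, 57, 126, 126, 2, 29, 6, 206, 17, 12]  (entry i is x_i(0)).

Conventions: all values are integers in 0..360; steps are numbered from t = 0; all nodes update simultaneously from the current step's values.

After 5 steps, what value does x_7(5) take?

Answer: x_7(5) = 208

Derivation:
t=0: [42, 128, 128, 55, 56, 57, 126, 126, 2, 29, 6, 206, 17, 12]
t=1: [45, 91, 81, 130, 95, 57, 93, 74, 67, 88, 104, 110, 120, 78]
t=2: [72, 141, 119, 141, 125, 82, 131, 113, 82, 101, 123, 143, 136, 115]
t=3: [102, 179, 152, 182, 168, 111, 170, 146, 116, 133, 168, 179, 173, 162]
t=4: [144, 232, 200, 233, 224, 152, 225, 192, 160, 174, 220, 230, 220, 220]
t=5: [200, 173, 209, 171, 179, 207, 177, 208, 209, 216, 188, 178, 192, 181]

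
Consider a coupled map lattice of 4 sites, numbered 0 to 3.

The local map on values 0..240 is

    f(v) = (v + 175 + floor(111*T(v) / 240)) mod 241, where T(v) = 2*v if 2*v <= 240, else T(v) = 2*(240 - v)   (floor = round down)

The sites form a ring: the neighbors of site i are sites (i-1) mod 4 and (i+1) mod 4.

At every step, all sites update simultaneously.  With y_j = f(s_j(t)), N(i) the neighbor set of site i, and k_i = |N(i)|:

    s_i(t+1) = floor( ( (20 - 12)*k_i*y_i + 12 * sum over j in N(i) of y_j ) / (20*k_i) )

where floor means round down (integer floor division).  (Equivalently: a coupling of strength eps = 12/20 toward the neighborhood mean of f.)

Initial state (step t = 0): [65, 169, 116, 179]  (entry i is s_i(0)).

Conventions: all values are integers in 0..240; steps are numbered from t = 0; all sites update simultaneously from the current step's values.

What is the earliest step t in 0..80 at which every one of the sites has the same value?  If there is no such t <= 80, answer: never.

Answer: 3
Key observation: Synchronization is absorbing here: once all sites are equal they stay equal, and step 3 is the first all-equal step.

Derivation:
t=0: [65, 169, 116, 179]  (not all equal)
t=1: [124, 132, 163, 132]  (not all equal)
t=2: [165, 165, 166, 165]  (not all equal)
t=3: [168, 168, 168, 168]  (all equal)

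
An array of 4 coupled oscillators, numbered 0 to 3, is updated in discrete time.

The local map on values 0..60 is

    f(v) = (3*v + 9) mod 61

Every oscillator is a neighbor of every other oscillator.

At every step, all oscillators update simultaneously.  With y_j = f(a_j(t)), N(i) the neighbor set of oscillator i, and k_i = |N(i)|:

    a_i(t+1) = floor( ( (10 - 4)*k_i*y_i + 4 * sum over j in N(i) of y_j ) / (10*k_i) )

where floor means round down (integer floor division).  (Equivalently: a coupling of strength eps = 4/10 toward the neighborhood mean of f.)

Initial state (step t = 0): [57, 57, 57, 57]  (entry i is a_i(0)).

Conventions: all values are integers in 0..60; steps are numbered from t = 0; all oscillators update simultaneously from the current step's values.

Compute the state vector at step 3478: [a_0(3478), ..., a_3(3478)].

Answer: [43, 43, 43, 43]
Key observation: The state at step 0, [57, 57, 57, 57], reappears at step 10: the system is in a cycle of period 10 from step 0 on.  Therefore the state at step 3478 equals the state at step 0 + ((3478 - 0) mod 10) = 8, which is [43, 43, 43, 43].

Derivation:
t=0: [57, 57, 57, 57]
t=1: [58, 58, 58, 58]
t=2: [0, 0, 0, 0]
t=3: [9, 9, 9, 9]
t=4: [36, 36, 36, 36]
t=5: [56, 56, 56, 56]
t=6: [55, 55, 55, 55]
t=7: [52, 52, 52, 52]
t=8: [43, 43, 43, 43]
t=9: [16, 16, 16, 16]
t=10: [57, 57, 57, 57]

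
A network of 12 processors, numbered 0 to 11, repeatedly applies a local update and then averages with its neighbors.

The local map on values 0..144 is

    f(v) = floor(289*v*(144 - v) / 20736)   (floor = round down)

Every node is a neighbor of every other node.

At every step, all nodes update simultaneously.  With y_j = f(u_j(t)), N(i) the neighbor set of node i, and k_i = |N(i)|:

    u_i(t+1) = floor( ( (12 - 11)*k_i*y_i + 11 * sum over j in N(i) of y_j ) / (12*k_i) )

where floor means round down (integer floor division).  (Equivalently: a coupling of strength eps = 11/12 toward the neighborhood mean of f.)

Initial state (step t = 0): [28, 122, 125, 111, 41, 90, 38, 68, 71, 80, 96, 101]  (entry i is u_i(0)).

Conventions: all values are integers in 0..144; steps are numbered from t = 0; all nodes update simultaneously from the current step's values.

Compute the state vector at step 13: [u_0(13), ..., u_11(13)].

Answer: [72, 72, 72, 72, 72, 72, 72, 72, 72, 72, 72, 72]

Derivation:
t=0: [28, 122, 125, 111, 41, 90, 38, 68, 71, 80, 96, 101]
t=1: [57, 57, 57, 57, 57, 57, 57, 57, 57, 57, 57, 57]
t=2: [69, 69, 69, 69, 69, 69, 69, 69, 69, 69, 69, 69]
t=3: [72, 72, 72, 72, 72, 72, 72, 72, 72, 72, 72, 72]
t=4: [72, 72, 72, 72, 72, 72, 72, 72, 72, 72, 72, 72]
t=5: [72, 72, 72, 72, 72, 72, 72, 72, 72, 72, 72, 72]
t=6: [72, 72, 72, 72, 72, 72, 72, 72, 72, 72, 72, 72]
t=7: [72, 72, 72, 72, 72, 72, 72, 72, 72, 72, 72, 72]
t=8: [72, 72, 72, 72, 72, 72, 72, 72, 72, 72, 72, 72]
t=9: [72, 72, 72, 72, 72, 72, 72, 72, 72, 72, 72, 72]
t=10: [72, 72, 72, 72, 72, 72, 72, 72, 72, 72, 72, 72]
t=11: [72, 72, 72, 72, 72, 72, 72, 72, 72, 72, 72, 72]
t=12: [72, 72, 72, 72, 72, 72, 72, 72, 72, 72, 72, 72]
t=13: [72, 72, 72, 72, 72, 72, 72, 72, 72, 72, 72, 72]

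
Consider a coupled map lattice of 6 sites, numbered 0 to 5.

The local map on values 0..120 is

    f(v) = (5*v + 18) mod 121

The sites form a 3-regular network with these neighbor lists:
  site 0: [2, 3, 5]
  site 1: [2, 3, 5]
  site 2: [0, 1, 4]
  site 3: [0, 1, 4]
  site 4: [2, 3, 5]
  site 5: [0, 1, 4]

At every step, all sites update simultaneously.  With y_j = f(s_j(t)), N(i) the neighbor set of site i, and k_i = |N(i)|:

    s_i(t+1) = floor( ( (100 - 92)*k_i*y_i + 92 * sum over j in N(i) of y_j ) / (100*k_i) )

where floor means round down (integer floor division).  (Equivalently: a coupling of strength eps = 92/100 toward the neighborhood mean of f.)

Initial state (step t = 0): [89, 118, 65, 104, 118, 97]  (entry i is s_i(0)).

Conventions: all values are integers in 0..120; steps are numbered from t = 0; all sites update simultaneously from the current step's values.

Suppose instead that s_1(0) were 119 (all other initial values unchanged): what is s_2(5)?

Answer: s_2(5) = 84
Key observation: This trace re-runs the system from the modified initial state.

Derivation:
t=0: [89, 119, 65, 104, 118, 97]
t=1: [61, 54, 42, 38, 53, 35]
t=2: [88, 85, 60, 58, 84, 57]
t=3: [69, 68, 82, 81, 68, 81]
t=4: [56, 66, 76, 75, 66, 75]
t=5: [33, 37, 84, 84, 37, 84]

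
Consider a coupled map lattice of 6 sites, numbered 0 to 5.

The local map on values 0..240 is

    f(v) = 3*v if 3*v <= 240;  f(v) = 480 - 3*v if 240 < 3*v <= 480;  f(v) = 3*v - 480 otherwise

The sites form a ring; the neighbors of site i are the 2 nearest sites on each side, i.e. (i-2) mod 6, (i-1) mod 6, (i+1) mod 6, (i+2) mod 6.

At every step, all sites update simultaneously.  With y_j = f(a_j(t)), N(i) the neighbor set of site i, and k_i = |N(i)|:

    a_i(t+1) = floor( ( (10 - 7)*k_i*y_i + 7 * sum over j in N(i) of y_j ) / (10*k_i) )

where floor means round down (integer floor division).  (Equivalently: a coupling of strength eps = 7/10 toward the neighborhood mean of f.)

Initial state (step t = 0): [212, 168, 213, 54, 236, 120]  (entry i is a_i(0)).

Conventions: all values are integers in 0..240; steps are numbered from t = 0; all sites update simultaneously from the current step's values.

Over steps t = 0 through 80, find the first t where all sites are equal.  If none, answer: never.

Simulating step by step:
t=0: [212, 168, 213, 54, 236, 120]  (not all equal)
t=1: [139, 111, 147, 141, 172, 135]  (not all equal)
t=2: [70, 85, 64, 69, 51, 75]  (not all equal)
t=3: [202, 213, 196, 201, 191, 206]  (not all equal)
t=4: [124, 134, 120, 124, 114, 129]  (not all equal)
t=5: [107, 98, 111, 107, 116, 103]  (not all equal)
t=6: [159, 167, 155, 159, 150, 162]  (not all equal)
t=7: [13, 11, 14, 13, 13, 11]  (not all equal)
t=8: [37, 36, 38, 37, 38, 36]  (not all equal)
t=9: [111, 110, 111, 111, 111, 110]  (not all equal)
t=10: [148, 148, 147, 148, 147, 148]  (not all equal)
t=11: [37, 36, 37, 37, 37, 36]  (not all equal)
t=12: [109, 109, 110, 109, 110, 109]  (not all equal)
t=13: [151, 152, 151, 151, 151, 152]  (not all equal)
t=14: [25, 25, 26, 25, 26, 25]  (not all equal)
t=15: [76, 75, 76, 76, 76, 75]  (not all equal)
t=16: [226, 226, 227, 226, 227, 226]  (not all equal)
t=17: [199, 198, 199, 199, 199, 198]  (not all equal)
t=18: [115, 115, 116, 115, 116, 115]  (not all equal)
t=19: [133, 134, 133, 133, 133, 134]  (not all equal)
t=20: [79, 79, 80, 79, 80, 79]  (not all equal)
t=21: [238, 237, 238, 238, 238, 237]  (not all equal)
t=22: [232, 232, 233, 232, 233, 232]  (not all equal)
t=23: [217, 216, 217, 217, 217, 216]  (not all equal)
t=24: [169, 169, 170, 169, 170, 169]  (not all equal)
t=25: [28, 27, 28, 28, 28, 27]  (not all equal)
t=26: [82, 82, 83, 82, 83, 82]  (not all equal)
t=27: [232, 233, 232, 232, 232, 233]  (not all equal)
t=28: [217, 217, 216, 217, 216, 217]  (not all equal)
t=29: [169, 170, 169, 169, 169, 170]  (not all equal)
t=30: [28, 28, 27, 28, 27, 28]  (not all equal)
t=31: [82, 83, 82, 82, 82, 83]  (not all equal)
t=32: [232, 232, 233, 232, 233, 232]  (not all equal)

Answer: never
Key observation: The state at step 22 reappears at step 32 — the system is in a cycle of period 10 from step 22 on.  No step 0..32 is synchronized, and the cycle repeats forever, so no step up to 80 (or ever) has all sites equal.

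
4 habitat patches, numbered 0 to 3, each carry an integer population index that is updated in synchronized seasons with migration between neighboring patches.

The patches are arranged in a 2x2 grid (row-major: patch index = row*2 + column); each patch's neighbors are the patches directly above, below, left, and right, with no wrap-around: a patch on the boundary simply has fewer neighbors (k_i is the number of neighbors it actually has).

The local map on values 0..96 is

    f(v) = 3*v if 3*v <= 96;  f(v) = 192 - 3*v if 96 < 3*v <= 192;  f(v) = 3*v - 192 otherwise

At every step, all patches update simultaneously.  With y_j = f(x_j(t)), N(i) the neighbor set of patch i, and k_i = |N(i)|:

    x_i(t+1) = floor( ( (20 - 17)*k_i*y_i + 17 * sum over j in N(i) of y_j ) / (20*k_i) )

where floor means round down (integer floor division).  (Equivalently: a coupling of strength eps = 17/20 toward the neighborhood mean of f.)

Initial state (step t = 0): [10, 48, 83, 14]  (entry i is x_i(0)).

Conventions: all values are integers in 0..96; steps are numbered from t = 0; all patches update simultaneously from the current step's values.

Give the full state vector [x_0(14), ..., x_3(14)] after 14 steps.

Answer: [23, 33, 33, 23]

Derivation:
t=0: [10, 48, 83, 14]
t=1: [49, 37, 39, 50]
t=2: [73, 49, 48, 72]
t=3: [43, 28, 28, 43]
t=4: [80, 66, 66, 80]
t=5: [12, 41, 41, 12]
t=6: [64, 40, 40, 64]
t=7: [61, 10, 10, 61]
t=8: [26, 12, 12, 26]
t=9: [42, 71, 71, 42]
t=10: [27, 59, 59, 27]
t=11: [24, 71, 71, 24]
t=12: [28, 64, 64, 28]
t=13: [12, 71, 71, 12]
t=14: [23, 33, 33, 23]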